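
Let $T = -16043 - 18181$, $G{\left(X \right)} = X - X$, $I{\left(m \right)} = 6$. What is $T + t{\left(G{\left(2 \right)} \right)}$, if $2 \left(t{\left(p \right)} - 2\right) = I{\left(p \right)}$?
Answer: $-34219$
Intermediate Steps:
$G{\left(X \right)} = 0$
$t{\left(p \right)} = 5$ ($t{\left(p \right)} = 2 + \frac{1}{2} \cdot 6 = 2 + 3 = 5$)
$T = -34224$ ($T = -16043 - 18181 = -34224$)
$T + t{\left(G{\left(2 \right)} \right)} = -34224 + 5 = -34219$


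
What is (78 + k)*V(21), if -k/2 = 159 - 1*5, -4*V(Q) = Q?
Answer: 2415/2 ≈ 1207.5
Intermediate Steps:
V(Q) = -Q/4
k = -308 (k = -2*(159 - 1*5) = -2*(159 - 5) = -2*154 = -308)
(78 + k)*V(21) = (78 - 308)*(-¼*21) = -230*(-21/4) = 2415/2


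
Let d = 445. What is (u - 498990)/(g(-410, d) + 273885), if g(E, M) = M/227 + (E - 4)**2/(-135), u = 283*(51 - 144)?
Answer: -596225715/309420704 ≈ -1.9269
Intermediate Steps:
u = -26319 (u = 283*(-93) = -26319)
g(E, M) = -(-4 + E)**2/135 + M/227 (g(E, M) = M*(1/227) + (-4 + E)**2*(-1/135) = M/227 - (-4 + E)**2/135 = -(-4 + E)**2/135 + M/227)
(u - 498990)/(g(-410, d) + 273885) = (-26319 - 498990)/((-(-4 - 410)**2/135 + (1/227)*445) + 273885) = -525309/((-1/135*(-414)**2 + 445/227) + 273885) = -525309/((-1/135*171396 + 445/227) + 273885) = -525309/((-6348/5 + 445/227) + 273885) = -525309/(-1438771/1135 + 273885) = -525309/309420704/1135 = -525309*1135/309420704 = -596225715/309420704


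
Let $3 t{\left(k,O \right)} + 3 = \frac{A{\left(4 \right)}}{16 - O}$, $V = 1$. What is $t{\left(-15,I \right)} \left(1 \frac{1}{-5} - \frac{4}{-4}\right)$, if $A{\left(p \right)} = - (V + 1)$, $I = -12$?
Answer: $- \frac{86}{105} \approx -0.81905$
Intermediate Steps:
$A{\left(p \right)} = -2$ ($A{\left(p \right)} = - (1 + 1) = \left(-1\right) 2 = -2$)
$t{\left(k,O \right)} = -1 - \frac{2}{3 \left(16 - O\right)}$ ($t{\left(k,O \right)} = -1 + \frac{\left(-2\right) \frac{1}{16 - O}}{3} = -1 - \frac{2}{3 \left(16 - O\right)}$)
$t{\left(-15,I \right)} \left(1 \frac{1}{-5} - \frac{4}{-4}\right) = \frac{\frac{50}{3} - -12}{-16 - 12} \left(1 \frac{1}{-5} - \frac{4}{-4}\right) = \frac{\frac{50}{3} + 12}{-28} \left(1 \left(- \frac{1}{5}\right) - -1\right) = \left(- \frac{1}{28}\right) \frac{86}{3} \left(- \frac{1}{5} + 1\right) = \left(- \frac{43}{42}\right) \frac{4}{5} = - \frac{86}{105}$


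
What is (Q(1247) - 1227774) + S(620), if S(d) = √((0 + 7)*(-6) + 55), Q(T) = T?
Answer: -1226527 + √13 ≈ -1.2265e+6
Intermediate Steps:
S(d) = √13 (S(d) = √(7*(-6) + 55) = √(-42 + 55) = √13)
(Q(1247) - 1227774) + S(620) = (1247 - 1227774) + √13 = -1226527 + √13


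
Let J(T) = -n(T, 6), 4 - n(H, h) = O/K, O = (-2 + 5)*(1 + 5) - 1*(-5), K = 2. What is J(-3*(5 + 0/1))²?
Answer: 225/4 ≈ 56.250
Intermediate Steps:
O = 23 (O = 3*6 + 5 = 18 + 5 = 23)
n(H, h) = -15/2 (n(H, h) = 4 - 23/2 = -15/2)
J(T) = 15/2 (J(T) = -1*(-15/2) = 15/2)
J(-3*(5 + 0/1))² = (15/2)² = 225/4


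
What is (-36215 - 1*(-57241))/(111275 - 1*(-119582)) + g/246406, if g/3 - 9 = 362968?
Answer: 256568276423/56884549942 ≈ 4.5103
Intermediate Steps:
g = 1088931 (g = 27 + 3*362968 = 27 + 1088904 = 1088931)
(-36215 - 1*(-57241))/(111275 - 1*(-119582)) + g/246406 = (-36215 - 1*(-57241))/(111275 - 1*(-119582)) + 1088931/246406 = (-36215 + 57241)/(111275 + 119582) + 1088931*(1/246406) = 21026/230857 + 1088931/246406 = 256568276423/56884549942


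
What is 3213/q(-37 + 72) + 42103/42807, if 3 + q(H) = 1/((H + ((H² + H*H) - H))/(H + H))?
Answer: -4809482473/4451928 ≈ -1080.3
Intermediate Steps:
q(H) = -3 + 1/H (q(H) = -3 + 1/((H + ((H² + H*H) - H))/(H + H)) = -3 + 1/((H + ((H² + H²) - H))/((2*H))) = -3 + 1/((H + (2*H² - H))*(1/(2*H))) = -3 + 1/((H + (-H + 2*H²))*(1/(2*H))) = -3 + 1/((2*H²)*(1/(2*H))) = -3 + 1/H)
3213/q(-37 + 72) + 42103/42807 = 3213/(-3 + 1/(-37 + 72)) + 42103/42807 = 3213/(-3 + 1/35) + 42103*(1/42807) = 3213/(-3 + 1/35) + 42103/42807 = 3213/(-104/35) + 42103/42807 = 3213*(-35/104) + 42103/42807 = -112455/104 + 42103/42807 = -4809482473/4451928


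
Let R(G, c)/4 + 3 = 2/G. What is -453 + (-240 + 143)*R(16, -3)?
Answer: 1325/2 ≈ 662.50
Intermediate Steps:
R(G, c) = -12 + 8/G (R(G, c) = -12 + 4*(2/G) = -12 + 8/G)
-453 + (-240 + 143)*R(16, -3) = -453 + (-240 + 143)*(-12 + 8/16) = -453 - 97*(-12 + 8*(1/16)) = -453 - 97*(-12 + ½) = -453 - 97*(-23/2) = -453 + 2231/2 = 1325/2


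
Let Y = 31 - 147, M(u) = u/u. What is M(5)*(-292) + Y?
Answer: -408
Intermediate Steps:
M(u) = 1
Y = -116
M(5)*(-292) + Y = 1*(-292) - 116 = -292 - 116 = -408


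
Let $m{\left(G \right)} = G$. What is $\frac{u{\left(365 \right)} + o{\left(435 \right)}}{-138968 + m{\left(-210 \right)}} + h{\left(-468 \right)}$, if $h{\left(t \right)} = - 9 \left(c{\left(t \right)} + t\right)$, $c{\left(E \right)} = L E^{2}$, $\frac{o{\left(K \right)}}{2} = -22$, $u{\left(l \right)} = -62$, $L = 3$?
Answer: $- \frac{7759089467}{1313} \approx -5.9094 \cdot 10^{6}$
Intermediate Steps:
$o{\left(K \right)} = -44$ ($o{\left(K \right)} = 2 \left(-22\right) = -44$)
$c{\left(E \right)} = 3 E^{2}$
$h{\left(t \right)} = - 27 t^{2} - 9 t$ ($h{\left(t \right)} = - 9 \left(3 t^{2} + t\right) = - 9 \left(t + 3 t^{2}\right) = - 27 t^{2} - 9 t$)
$\frac{u{\left(365 \right)} + o{\left(435 \right)}}{-138968 + m{\left(-210 \right)}} + h{\left(-468 \right)} = \frac{-62 - 44}{-138968 - 210} + 9 \left(-468\right) \left(-1 - -1404\right) = - \frac{106}{-139178} + 9 \left(-468\right) \left(-1 + 1404\right) = \left(-106\right) \left(- \frac{1}{139178}\right) + 9 \left(-468\right) 1403 = \frac{1}{1313} - 5909436 = - \frac{7759089467}{1313}$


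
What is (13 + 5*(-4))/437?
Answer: -7/437 ≈ -0.016018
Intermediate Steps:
(13 + 5*(-4))/437 = (13 - 20)*(1/437) = -7*1/437 = -7/437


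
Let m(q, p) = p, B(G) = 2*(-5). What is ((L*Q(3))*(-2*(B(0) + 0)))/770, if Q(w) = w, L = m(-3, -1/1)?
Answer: -6/77 ≈ -0.077922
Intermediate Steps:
B(G) = -10
L = -1 (L = -1/1 = -1*1 = -1)
((L*Q(3))*(-2*(B(0) + 0)))/770 = ((-1*3)*(-2*(-10 + 0)))/770 = -(-6)*(-10)*(1/770) = -3*20*(1/770) = -60*1/770 = -6/77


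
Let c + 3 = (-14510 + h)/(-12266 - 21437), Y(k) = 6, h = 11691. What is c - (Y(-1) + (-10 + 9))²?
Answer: -940865/33703 ≈ -27.916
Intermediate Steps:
c = -98290/33703 (c = -3 + (-14510 + 11691)/(-12266 - 21437) = -3 - 2819/(-33703) = -3 - 2819*(-1/33703) = -3 + 2819/33703 = -98290/33703 ≈ -2.9164)
c - (Y(-1) + (-10 + 9))² = -98290/33703 - (6 + (-10 + 9))² = -98290/33703 - (6 - 1)² = -98290/33703 - 1*5² = -98290/33703 - 1*25 = -98290/33703 - 25 = -940865/33703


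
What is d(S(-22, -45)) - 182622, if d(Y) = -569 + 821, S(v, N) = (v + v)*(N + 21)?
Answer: -182370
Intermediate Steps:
S(v, N) = 2*v*(21 + N) (S(v, N) = (2*v)*(21 + N) = 2*v*(21 + N))
d(Y) = 252
d(S(-22, -45)) - 182622 = 252 - 182622 = -182370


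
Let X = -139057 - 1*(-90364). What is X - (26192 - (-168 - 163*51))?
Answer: -83366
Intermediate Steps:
X = -48693 (X = -139057 + 90364 = -48693)
X - (26192 - (-168 - 163*51)) = -48693 - (26192 - (-168 - 163*51)) = -48693 - (26192 - (-168 - 8313)) = -48693 - (26192 - 1*(-8481)) = -48693 - (26192 + 8481) = -48693 - 1*34673 = -48693 - 34673 = -83366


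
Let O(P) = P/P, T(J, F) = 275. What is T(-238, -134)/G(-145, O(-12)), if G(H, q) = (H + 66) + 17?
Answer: -275/62 ≈ -4.4355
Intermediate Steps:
O(P) = 1
G(H, q) = 83 + H (G(H, q) = (66 + H) + 17 = 83 + H)
T(-238, -134)/G(-145, O(-12)) = 275/(83 - 145) = 275/(-62) = 275*(-1/62) = -275/62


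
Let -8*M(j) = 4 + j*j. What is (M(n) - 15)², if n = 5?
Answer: 22201/64 ≈ 346.89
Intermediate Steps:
M(j) = -½ - j²/8 (M(j) = -(4 + j*j)/8 = -(4 + j²)/8 = -½ - j²/8)
(M(n) - 15)² = ((-½ - ⅛*5²) - 15)² = ((-½ - ⅛*25) - 15)² = ((-½ - 25/8) - 15)² = (-29/8 - 15)² = (-149/8)² = 22201/64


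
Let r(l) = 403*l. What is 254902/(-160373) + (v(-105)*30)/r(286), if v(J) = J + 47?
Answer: -14829271868/9242135617 ≈ -1.6045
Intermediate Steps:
v(J) = 47 + J
254902/(-160373) + (v(-105)*30)/r(286) = 254902/(-160373) + ((47 - 105)*30)/((403*286)) = 254902*(-1/160373) - 58*30/115258 = -254902/160373 - 1740*1/115258 = -254902/160373 - 870/57629 = -14829271868/9242135617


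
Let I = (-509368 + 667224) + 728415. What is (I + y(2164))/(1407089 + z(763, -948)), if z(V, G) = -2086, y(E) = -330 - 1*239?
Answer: 885702/1405003 ≈ 0.63039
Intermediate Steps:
y(E) = -569 (y(E) = -330 - 239 = -569)
I = 886271 (I = 157856 + 728415 = 886271)
(I + y(2164))/(1407089 + z(763, -948)) = (886271 - 569)/(1407089 - 2086) = 885702/1405003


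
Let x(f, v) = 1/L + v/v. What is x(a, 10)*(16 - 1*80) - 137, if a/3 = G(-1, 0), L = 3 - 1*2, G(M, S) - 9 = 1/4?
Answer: -265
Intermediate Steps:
G(M, S) = 37/4 (G(M, S) = 9 + 1/4 = 9 + ¼ = 37/4)
L = 1 (L = 3 - 2 = 1)
a = 111/4 (a = 3*(37/4) = 111/4 ≈ 27.750)
x(f, v) = 2 (x(f, v) = 1/1 + v/v = 1*1 + 1 = 1 + 1 = 2)
x(a, 10)*(16 - 1*80) - 137 = 2*(16 - 1*80) - 137 = 2*(16 - 80) - 137 = 2*(-64) - 137 = -128 - 137 = -265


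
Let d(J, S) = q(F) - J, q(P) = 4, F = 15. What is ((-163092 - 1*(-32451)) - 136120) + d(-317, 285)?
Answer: -266440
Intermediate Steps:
d(J, S) = 4 - J
((-163092 - 1*(-32451)) - 136120) + d(-317, 285) = ((-163092 - 1*(-32451)) - 136120) + (4 - 1*(-317)) = ((-163092 + 32451) - 136120) + (4 + 317) = (-130641 - 136120) + 321 = -266761 + 321 = -266440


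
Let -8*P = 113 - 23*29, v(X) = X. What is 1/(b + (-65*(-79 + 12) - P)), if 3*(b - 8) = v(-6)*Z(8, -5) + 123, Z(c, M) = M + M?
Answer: 4/17419 ≈ 0.00022963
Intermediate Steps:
Z(c, M) = 2*M
P = 277/4 (P = -(113 - 23*29)/8 = -(113 - 667)/8 = -⅛*(-554) = 277/4 ≈ 69.250)
b = 69 (b = 8 + (-12*(-5) + 123)/3 = 8 + (-6*(-10) + 123)/3 = 8 + (60 + 123)/3 = 8 + (⅓)*183 = 8 + 61 = 69)
1/(b + (-65*(-79 + 12) - P)) = 1/(69 + (-65*(-79 + 12) - 1*277/4)) = 1/(69 + (-65*(-67) - 277/4)) = 1/(69 + (4355 - 277/4)) = 1/(69 + 17143/4) = 1/(17419/4) = 4/17419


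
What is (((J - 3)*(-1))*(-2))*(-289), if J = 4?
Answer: -578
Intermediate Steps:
(((J - 3)*(-1))*(-2))*(-289) = (((4 - 3)*(-1))*(-2))*(-289) = ((1*(-1))*(-2))*(-289) = -1*(-2)*(-289) = 2*(-289) = -578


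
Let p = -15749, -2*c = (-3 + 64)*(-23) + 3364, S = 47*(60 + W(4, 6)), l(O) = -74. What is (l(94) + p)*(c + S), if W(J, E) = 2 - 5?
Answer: -53750731/2 ≈ -2.6875e+7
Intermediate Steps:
W(J, E) = -3
S = 2679 (S = 47*(60 - 3) = 47*57 = 2679)
c = -1961/2 (c = -((-3 + 64)*(-23) + 3364)/2 = -(61*(-23) + 3364)/2 = -(-1403 + 3364)/2 = -½*1961 = -1961/2 ≈ -980.50)
(l(94) + p)*(c + S) = (-74 - 15749)*(-1961/2 + 2679) = -15823*3397/2 = -53750731/2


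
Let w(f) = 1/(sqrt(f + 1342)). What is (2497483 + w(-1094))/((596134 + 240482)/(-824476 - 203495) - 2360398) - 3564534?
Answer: -2883021535352119503/808807176358 - 342657*sqrt(62)/100292089868392 ≈ -3.5645e+6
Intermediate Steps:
w(f) = 1/sqrt(1342 + f) (w(f) = 1/(sqrt(1342 + f)) = 1/sqrt(1342 + f))
(2497483 + w(-1094))/((596134 + 240482)/(-824476 - 203495) - 2360398) - 3564534 = (2497483 + 1/sqrt(1342 - 1094))/((596134 + 240482)/(-824476 - 203495) - 2360398) - 3564534 = (2497483 + 1/sqrt(248))/(836616/(-1027971) - 2360398) - 3564534 = (2497483 + sqrt(62)/124)/(836616*(-1/1027971) - 2360398) - 3564534 = (2497483 + sqrt(62)/124)/(-278872/342657 - 2360398) - 3564534 = (2497483 + sqrt(62)/124)/(-808807176358/342657) - 3564534 = (2497483 + sqrt(62)/124)*(-342657/808807176358) - 3564534 = (-855780032331/808807176358 - 342657*sqrt(62)/100292089868392) - 3564534 = -2883021535352119503/808807176358 - 342657*sqrt(62)/100292089868392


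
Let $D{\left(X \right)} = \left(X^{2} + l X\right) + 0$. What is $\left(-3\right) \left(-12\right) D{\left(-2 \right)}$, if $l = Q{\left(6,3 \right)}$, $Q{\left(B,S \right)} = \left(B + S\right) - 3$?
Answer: $-288$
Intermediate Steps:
$Q{\left(B,S \right)} = -3 + B + S$
$l = 6$ ($l = -3 + 6 + 3 = 6$)
$D{\left(X \right)} = X^{2} + 6 X$ ($D{\left(X \right)} = \left(X^{2} + 6 X\right) + 0 = X^{2} + 6 X$)
$\left(-3\right) \left(-12\right) D{\left(-2 \right)} = \left(-3\right) \left(-12\right) \left(- 2 \left(6 - 2\right)\right) = 36 \left(\left(-2\right) 4\right) = 36 \left(-8\right) = -288$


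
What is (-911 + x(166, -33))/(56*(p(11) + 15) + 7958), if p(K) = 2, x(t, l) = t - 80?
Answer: -5/54 ≈ -0.092593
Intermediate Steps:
x(t, l) = -80 + t
(-911 + x(166, -33))/(56*(p(11) + 15) + 7958) = (-911 + (-80 + 166))/(56*(2 + 15) + 7958) = (-911 + 86)/(56*17 + 7958) = -825/(952 + 7958) = -825/8910 = -825*1/8910 = -5/54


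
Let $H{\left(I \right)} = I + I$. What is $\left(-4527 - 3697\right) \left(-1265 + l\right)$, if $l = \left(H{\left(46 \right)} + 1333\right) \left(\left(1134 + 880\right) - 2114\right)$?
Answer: $1182323360$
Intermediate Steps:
$H{\left(I \right)} = 2 I$
$l = -142500$ ($l = \left(2 \cdot 46 + 1333\right) \left(\left(1134 + 880\right) - 2114\right) = \left(92 + 1333\right) \left(2014 - 2114\right) = 1425 \left(-100\right) = -142500$)
$\left(-4527 - 3697\right) \left(-1265 + l\right) = \left(-4527 - 3697\right) \left(-1265 - 142500\right) = \left(-8224\right) \left(-143765\right) = 1182323360$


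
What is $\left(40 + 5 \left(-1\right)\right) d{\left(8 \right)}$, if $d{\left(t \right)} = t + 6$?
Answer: $490$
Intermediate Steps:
$d{\left(t \right)} = 6 + t$
$\left(40 + 5 \left(-1\right)\right) d{\left(8 \right)} = \left(40 + 5 \left(-1\right)\right) \left(6 + 8\right) = \left(40 - 5\right) 14 = 35 \cdot 14 = 490$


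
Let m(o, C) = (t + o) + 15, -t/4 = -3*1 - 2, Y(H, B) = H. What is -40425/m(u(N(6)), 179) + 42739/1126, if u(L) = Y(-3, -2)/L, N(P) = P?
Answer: -29362703/25898 ≈ -1133.8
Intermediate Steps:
u(L) = -3/L
t = 20 (t = -4*(-3*1 - 2) = -4*(-3 - 2) = -4*(-5) = 20)
m(o, C) = 35 + o (m(o, C) = (20 + o) + 15 = 35 + o)
-40425/m(u(N(6)), 179) + 42739/1126 = -40425/(35 - 3/6) + 42739/1126 = -40425/(35 - 3*⅙) + 42739*(1/1126) = -40425/(35 - ½) + 42739/1126 = -40425/69/2 + 42739/1126 = -40425*2/69 + 42739/1126 = -26950/23 + 42739/1126 = -29362703/25898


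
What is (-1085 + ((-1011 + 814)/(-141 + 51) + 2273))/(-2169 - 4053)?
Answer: -6301/32940 ≈ -0.19129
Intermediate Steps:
(-1085 + ((-1011 + 814)/(-141 + 51) + 2273))/(-2169 - 4053) = (-1085 + (-197/(-90) + 2273))/(-6222) = (-1085 + (-197*(-1/90) + 2273))*(-1/6222) = (-1085 + (197/90 + 2273))*(-1/6222) = (-1085 + 204767/90)*(-1/6222) = (107117/90)*(-1/6222) = -6301/32940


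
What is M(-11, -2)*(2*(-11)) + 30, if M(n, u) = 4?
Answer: -58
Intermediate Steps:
M(-11, -2)*(2*(-11)) + 30 = 4*(2*(-11)) + 30 = 4*(-22) + 30 = -88 + 30 = -58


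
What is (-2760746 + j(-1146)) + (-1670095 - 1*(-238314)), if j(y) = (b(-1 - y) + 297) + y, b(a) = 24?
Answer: -4193352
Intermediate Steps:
j(y) = 321 + y (j(y) = (24 + 297) + y = 321 + y)
(-2760746 + j(-1146)) + (-1670095 - 1*(-238314)) = (-2760746 + (321 - 1146)) + (-1670095 - 1*(-238314)) = (-2760746 - 825) + (-1670095 + 238314) = -2761571 - 1431781 = -4193352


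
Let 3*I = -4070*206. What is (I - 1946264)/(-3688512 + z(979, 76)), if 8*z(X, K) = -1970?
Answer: 26708848/44265099 ≈ 0.60338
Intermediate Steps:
z(X, K) = -985/4 (z(X, K) = (⅛)*(-1970) = -985/4)
I = -838420/3 (I = (-4070*206)/3 = (⅓)*(-838420) = -838420/3 ≈ -2.7947e+5)
(I - 1946264)/(-3688512 + z(979, 76)) = (-838420/3 - 1946264)/(-3688512 - 985/4) = -6677212/(3*(-14755033/4)) = -6677212/3*(-4/14755033) = 26708848/44265099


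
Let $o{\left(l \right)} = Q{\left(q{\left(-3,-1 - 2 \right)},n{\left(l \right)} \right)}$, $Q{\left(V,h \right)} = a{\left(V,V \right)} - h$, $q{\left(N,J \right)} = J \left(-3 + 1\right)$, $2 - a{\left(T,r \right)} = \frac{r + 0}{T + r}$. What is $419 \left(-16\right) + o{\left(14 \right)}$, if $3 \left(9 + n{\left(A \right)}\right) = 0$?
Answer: $- \frac{13387}{2} \approx -6693.5$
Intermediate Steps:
$a{\left(T,r \right)} = 2 - \frac{r}{T + r}$ ($a{\left(T,r \right)} = 2 - \frac{r + 0}{T + r} = 2 - \frac{r}{T + r}$)
$q{\left(N,J \right)} = - 2 J$ ($q{\left(N,J \right)} = J \left(-2\right) = - 2 J$)
$n{\left(A \right)} = -9$ ($n{\left(A \right)} = -9 + \frac{1}{3} \cdot 0 = -9 + 0 = -9$)
$Q{\left(V,h \right)} = \frac{3}{2} - h$ ($Q{\left(V,h \right)} = \frac{V + 2 V}{V + V} - h = \frac{3 V}{2 V} - h = \frac{1}{2 V} 3 V - h = \frac{3}{2} - h$)
$o{\left(l \right)} = \frac{21}{2}$ ($o{\left(l \right)} = \frac{3}{2} - -9 = \frac{3}{2} + 9 = \frac{21}{2}$)
$419 \left(-16\right) + o{\left(14 \right)} = 419 \left(-16\right) + \frac{21}{2} = -6704 + \frac{21}{2} = - \frac{13387}{2}$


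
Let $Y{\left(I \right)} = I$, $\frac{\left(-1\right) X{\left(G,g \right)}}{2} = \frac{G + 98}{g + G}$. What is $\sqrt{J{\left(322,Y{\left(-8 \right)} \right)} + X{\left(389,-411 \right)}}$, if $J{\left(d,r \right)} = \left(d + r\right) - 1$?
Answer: $\frac{\sqrt{43230}}{11} \approx 18.902$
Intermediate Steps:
$X{\left(G,g \right)} = - \frac{2 \left(98 + G\right)}{G + g}$ ($X{\left(G,g \right)} = - 2 \frac{G + 98}{g + G} = - 2 \frac{98 + G}{G + g} = - \frac{2 \left(98 + G\right)}{G + g}$)
$J{\left(d,r \right)} = -1 + d + r$
$\sqrt{J{\left(322,Y{\left(-8 \right)} \right)} + X{\left(389,-411 \right)}} = \sqrt{\left(-1 + 322 - 8\right) + \frac{2 \left(-98 - 389\right)}{389 - 411}} = \sqrt{313 + \frac{2 \left(-98 - 389\right)}{-22}} = \sqrt{313 + 2 \left(- \frac{1}{22}\right) \left(-487\right)} = \sqrt{313 + \frac{487}{11}} = \sqrt{\frac{3930}{11}} = \frac{\sqrt{43230}}{11}$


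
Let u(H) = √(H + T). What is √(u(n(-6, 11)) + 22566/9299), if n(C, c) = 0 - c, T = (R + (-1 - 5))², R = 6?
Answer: √(209841234 + 86471401*I*√11)/9299 ≈ 1.8078 + 0.91731*I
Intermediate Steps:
T = 0 (T = (6 + (-1 - 5))² = (6 - 6)² = 0² = 0)
n(C, c) = -c
u(H) = √H (u(H) = √(H + 0) = √H)
√(u(n(-6, 11)) + 22566/9299) = √(√(-1*11) + 22566/9299) = √(√(-11) + 22566*(1/9299)) = √(I*√11 + 22566/9299) = √(22566/9299 + I*√11)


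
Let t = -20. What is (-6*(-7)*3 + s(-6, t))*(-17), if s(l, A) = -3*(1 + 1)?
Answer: -2040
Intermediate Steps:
s(l, A) = -6 (s(l, A) = -3*2 = -6)
(-6*(-7)*3 + s(-6, t))*(-17) = (-6*(-7)*3 - 6)*(-17) = (42*3 - 6)*(-17) = (126 - 6)*(-17) = 120*(-17) = -2040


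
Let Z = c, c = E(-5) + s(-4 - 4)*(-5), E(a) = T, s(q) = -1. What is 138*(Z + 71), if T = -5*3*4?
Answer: 2208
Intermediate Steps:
T = -60 (T = -15*4 = -60)
E(a) = -60
c = -55 (c = -60 - 1*(-5) = -60 + 5 = -55)
Z = -55
138*(Z + 71) = 138*(-55 + 71) = 138*16 = 2208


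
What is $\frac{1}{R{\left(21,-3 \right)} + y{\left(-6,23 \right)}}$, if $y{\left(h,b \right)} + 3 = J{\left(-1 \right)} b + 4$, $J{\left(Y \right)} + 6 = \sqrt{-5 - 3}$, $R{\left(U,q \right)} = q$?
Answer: $- \frac{35}{5958} - \frac{23 i \sqrt{2}}{11916} \approx -0.0058745 - 0.0027297 i$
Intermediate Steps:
$J{\left(Y \right)} = -6 + 2 i \sqrt{2}$ ($J{\left(Y \right)} = -6 + \sqrt{-5 - 3} = -6 + \sqrt{-8} = -6 + 2 i \sqrt{2}$)
$y{\left(h,b \right)} = 1 + b \left(-6 + 2 i \sqrt{2}\right)$ ($y{\left(h,b \right)} = -3 + \left(\left(-6 + 2 i \sqrt{2}\right) b + 4\right) = -3 + \left(b \left(-6 + 2 i \sqrt{2}\right) + 4\right) = -3 + \left(4 + b \left(-6 + 2 i \sqrt{2}\right)\right) = 1 + b \left(-6 + 2 i \sqrt{2}\right)$)
$\frac{1}{R{\left(21,-3 \right)} + y{\left(-6,23 \right)}} = \frac{1}{-3 + \left(1 - 46 \left(3 - i \sqrt{2}\right)\right)} = \frac{1}{-3 - \left(137 - 46 i \sqrt{2}\right)} = \frac{1}{-140 + 46 i \sqrt{2}}$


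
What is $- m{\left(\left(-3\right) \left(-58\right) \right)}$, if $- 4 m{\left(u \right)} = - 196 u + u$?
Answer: $- \frac{16965}{2} \approx -8482.5$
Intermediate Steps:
$m{\left(u \right)} = \frac{195 u}{4}$ ($m{\left(u \right)} = - \frac{- 196 u + u}{4} = - \frac{\left(-195\right) u}{4} = \frac{195 u}{4}$)
$- m{\left(\left(-3\right) \left(-58\right) \right)} = - \frac{195 \left(\left(-3\right) \left(-58\right)\right)}{4} = - \frac{195 \cdot 174}{4} = \left(-1\right) \frac{16965}{2} = - \frac{16965}{2}$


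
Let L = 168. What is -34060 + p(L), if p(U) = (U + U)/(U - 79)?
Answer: -3031004/89 ≈ -34056.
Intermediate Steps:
p(U) = 2*U/(-79 + U) (p(U) = (2*U)/(-79 + U) = 2*U/(-79 + U))
-34060 + p(L) = -34060 + 2*168/(-79 + 168) = -34060 + 2*168/89 = -34060 + 2*168*(1/89) = -34060 + 336/89 = -3031004/89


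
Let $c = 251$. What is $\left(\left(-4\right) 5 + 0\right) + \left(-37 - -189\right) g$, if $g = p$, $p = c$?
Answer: $38132$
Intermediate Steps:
$p = 251$
$g = 251$
$\left(\left(-4\right) 5 + 0\right) + \left(-37 - -189\right) g = \left(\left(-4\right) 5 + 0\right) + \left(-37 - -189\right) 251 = \left(-20 + 0\right) + \left(-37 + 189\right) 251 = -20 + 152 \cdot 251 = -20 + 38152 = 38132$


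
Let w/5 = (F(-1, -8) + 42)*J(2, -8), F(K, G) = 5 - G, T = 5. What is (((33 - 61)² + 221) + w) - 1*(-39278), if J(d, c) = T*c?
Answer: 29283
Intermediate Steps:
J(d, c) = 5*c
w = -11000 (w = 5*(((5 - 1*(-8)) + 42)*(5*(-8))) = 5*(((5 + 8) + 42)*(-40)) = 5*((13 + 42)*(-40)) = 5*(55*(-40)) = 5*(-2200) = -11000)
(((33 - 61)² + 221) + w) - 1*(-39278) = (((33 - 61)² + 221) - 11000) - 1*(-39278) = (((-28)² + 221) - 11000) + 39278 = ((784 + 221) - 11000) + 39278 = (1005 - 11000) + 39278 = -9995 + 39278 = 29283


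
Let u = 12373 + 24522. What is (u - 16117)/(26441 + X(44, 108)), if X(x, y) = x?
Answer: 20778/26485 ≈ 0.78452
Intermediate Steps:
u = 36895
(u - 16117)/(26441 + X(44, 108)) = (36895 - 16117)/(26441 + 44) = 20778/26485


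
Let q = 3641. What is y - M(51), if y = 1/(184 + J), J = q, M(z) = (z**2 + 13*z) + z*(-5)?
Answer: -11509424/3825 ≈ -3009.0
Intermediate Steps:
M(z) = z**2 + 8*z (M(z) = (z**2 + 13*z) - 5*z = z**2 + 8*z)
J = 3641
y = 1/3825 (y = 1/(184 + 3641) = 1/3825 ≈ 0.00026144)
y - M(51) = 1/3825 - 51*(8 + 51) = 1/3825 - 51*59 = 1/3825 - 1*3009 = 1/3825 - 3009 = -11509424/3825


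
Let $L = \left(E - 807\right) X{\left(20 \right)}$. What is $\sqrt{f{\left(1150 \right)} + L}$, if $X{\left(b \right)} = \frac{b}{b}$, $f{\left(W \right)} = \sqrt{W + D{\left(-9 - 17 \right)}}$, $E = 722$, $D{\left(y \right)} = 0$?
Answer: $\sqrt{-85 + 5 \sqrt{46}} \approx 7.1476 i$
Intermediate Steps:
$f{\left(W \right)} = \sqrt{W}$ ($f{\left(W \right)} = \sqrt{W + 0} = \sqrt{W}$)
$X{\left(b \right)} = 1$
$L = -85$ ($L = \left(722 - 807\right) 1 = \left(-85\right) 1 = -85$)
$\sqrt{f{\left(1150 \right)} + L} = \sqrt{\sqrt{1150} - 85} = \sqrt{5 \sqrt{46} - 85} = \sqrt{-85 + 5 \sqrt{46}}$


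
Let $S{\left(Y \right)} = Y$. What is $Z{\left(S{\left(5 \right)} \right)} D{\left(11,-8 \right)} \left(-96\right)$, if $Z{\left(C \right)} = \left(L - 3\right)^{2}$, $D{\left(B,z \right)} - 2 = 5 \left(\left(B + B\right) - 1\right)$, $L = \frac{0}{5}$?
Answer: $-92448$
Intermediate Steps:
$L = 0$ ($L = 0 \cdot \frac{1}{5} = 0$)
$D{\left(B,z \right)} = -3 + 10 B$ ($D{\left(B,z \right)} = 2 + 5 \left(\left(B + B\right) - 1\right) = 2 + 5 \left(2 B - 1\right) = 2 + 5 \left(-1 + 2 B\right) = 2 + \left(-5 + 10 B\right) = -3 + 10 B$)
$Z{\left(C \right)} = 9$ ($Z{\left(C \right)} = \left(0 - 3\right)^{2} = \left(-3\right)^{2} = 9$)
$Z{\left(S{\left(5 \right)} \right)} D{\left(11,-8 \right)} \left(-96\right) = 9 \left(-3 + 10 \cdot 11\right) \left(-96\right) = 9 \left(-3 + 110\right) \left(-96\right) = 9 \cdot 107 \left(-96\right) = 963 \left(-96\right) = -92448$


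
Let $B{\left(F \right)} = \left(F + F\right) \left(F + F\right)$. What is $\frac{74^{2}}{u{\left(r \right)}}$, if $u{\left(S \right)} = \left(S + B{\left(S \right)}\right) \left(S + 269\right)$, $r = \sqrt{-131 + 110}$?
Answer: $- \frac{2948826}{12196367} - \frac{506530 i \sqrt{21}}{256123707} \approx -0.24178 - 0.0090629 i$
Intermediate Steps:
$r = i \sqrt{21}$ ($r = \sqrt{-21} = i \sqrt{21} \approx 4.5826 i$)
$B{\left(F \right)} = 4 F^{2}$ ($B{\left(F \right)} = 2 F 2 F = 4 F^{2}$)
$u{\left(S \right)} = \left(269 + S\right) \left(S + 4 S^{2}\right)$ ($u{\left(S \right)} = \left(S + 4 S^{2}\right) \left(S + 269\right) = \left(S + 4 S^{2}\right) \left(269 + S\right) = \left(269 + S\right) \left(S + 4 S^{2}\right)$)
$\frac{74^{2}}{u{\left(r \right)}} = \frac{74^{2}}{i \sqrt{21} \left(269 + 4 \left(i \sqrt{21}\right)^{2} + 1077 i \sqrt{21}\right)} = \frac{5476}{i \sqrt{21} \left(269 + 4 \left(-21\right) + 1077 i \sqrt{21}\right)} = \frac{5476}{i \sqrt{21} \left(269 - 84 + 1077 i \sqrt{21}\right)} = \frac{5476}{i \sqrt{21} \left(185 + 1077 i \sqrt{21}\right)} = 5476 \left(- \frac{i \sqrt{21}}{21 \left(185 + 1077 i \sqrt{21}\right)}\right) = - \frac{5476 i \sqrt{21}}{21 \left(185 + 1077 i \sqrt{21}\right)}$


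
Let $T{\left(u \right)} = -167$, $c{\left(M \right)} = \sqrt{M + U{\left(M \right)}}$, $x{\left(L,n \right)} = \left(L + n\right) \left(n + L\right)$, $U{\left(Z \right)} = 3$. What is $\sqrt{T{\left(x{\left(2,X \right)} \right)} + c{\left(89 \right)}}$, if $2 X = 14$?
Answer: $\sqrt{-167 + 2 \sqrt{23}} \approx 12.546 i$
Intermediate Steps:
$X = 7$ ($X = \frac{1}{2} \cdot 14 = 7$)
$x{\left(L,n \right)} = \left(L + n\right)^{2}$ ($x{\left(L,n \right)} = \left(L + n\right) \left(L + n\right) = \left(L + n\right)^{2}$)
$c{\left(M \right)} = \sqrt{3 + M}$ ($c{\left(M \right)} = \sqrt{M + 3} = \sqrt{3 + M}$)
$\sqrt{T{\left(x{\left(2,X \right)} \right)} + c{\left(89 \right)}} = \sqrt{-167 + \sqrt{3 + 89}} = \sqrt{-167 + \sqrt{92}} = \sqrt{-167 + 2 \sqrt{23}}$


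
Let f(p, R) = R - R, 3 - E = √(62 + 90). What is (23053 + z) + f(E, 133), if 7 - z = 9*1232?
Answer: 11972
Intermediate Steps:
E = 3 - 2*√38 (E = 3 - √(62 + 90) = 3 - √152 = 3 - 2*√38 ≈ -9.3288)
f(p, R) = 0
z = -11081 (z = 7 - 9*1232 = 7 - 1*11088 = 7 - 11088 = -11081)
(23053 + z) + f(E, 133) = (23053 - 11081) + 0 = 11972 + 0 = 11972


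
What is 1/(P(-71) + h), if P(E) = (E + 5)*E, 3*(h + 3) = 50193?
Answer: 1/21414 ≈ 4.6698e-5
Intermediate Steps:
h = 16728 (h = -3 + (⅓)*50193 = -3 + 16731 = 16728)
P(E) = E*(5 + E) (P(E) = (5 + E)*E = E*(5 + E))
1/(P(-71) + h) = 1/(-71*(5 - 71) + 16728) = 1/(-71*(-66) + 16728) = 1/(4686 + 16728) = 1/21414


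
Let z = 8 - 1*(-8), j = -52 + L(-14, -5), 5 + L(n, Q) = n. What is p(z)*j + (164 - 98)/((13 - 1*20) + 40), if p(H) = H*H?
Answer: -18174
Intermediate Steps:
L(n, Q) = -5 + n
j = -71 (j = -52 + (-5 - 14) = -52 - 19 = -71)
z = 16 (z = 8 + 8 = 16)
p(H) = H**2
p(z)*j + (164 - 98)/((13 - 1*20) + 40) = 16**2*(-71) + (164 - 98)/((13 - 1*20) + 40) = 256*(-71) + 66/((13 - 20) + 40) = -18176 + 66/(-7 + 40) = -18176 + 66/33 = -18176 + 66*(1/33) = -18176 + 2 = -18174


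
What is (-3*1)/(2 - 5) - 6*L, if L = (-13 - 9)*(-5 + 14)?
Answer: 1189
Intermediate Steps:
L = -198 (L = -22*9 = -198)
(-3*1)/(2 - 5) - 6*L = (-3*1)/(2 - 5) - 6*(-198) = -3/(-3) + 1188 = -3*(-⅓) + 1188 = 1 + 1188 = 1189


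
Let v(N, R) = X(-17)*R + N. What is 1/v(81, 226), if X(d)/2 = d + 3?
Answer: -1/6247 ≈ -0.00016008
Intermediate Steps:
X(d) = 6 + 2*d (X(d) = 2*(d + 3) = 2*(3 + d) = 6 + 2*d)
v(N, R) = N - 28*R (v(N, R) = (6 + 2*(-17))*R + N = (6 - 34)*R + N = -28*R + N = N - 28*R)
1/v(81, 226) = 1/(81 - 28*226) = 1/(81 - 6328) = 1/(-6247) = -1/6247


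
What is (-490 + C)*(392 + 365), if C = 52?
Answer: -331566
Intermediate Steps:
(-490 + C)*(392 + 365) = (-490 + 52)*(392 + 365) = -438*757 = -331566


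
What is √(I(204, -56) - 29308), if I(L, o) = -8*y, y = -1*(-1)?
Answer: 2*I*√7329 ≈ 171.22*I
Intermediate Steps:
y = 1
I(L, o) = -8 (I(L, o) = -8*1 = -8)
√(I(204, -56) - 29308) = √(-8 - 29308) = √(-29316) = 2*I*√7329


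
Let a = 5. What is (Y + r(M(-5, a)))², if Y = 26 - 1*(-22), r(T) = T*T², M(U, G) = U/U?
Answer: 2401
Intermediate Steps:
M(U, G) = 1
r(T) = T³
Y = 48 (Y = 26 + 22 = 48)
(Y + r(M(-5, a)))² = (48 + 1³)² = (48 + 1)² = 49² = 2401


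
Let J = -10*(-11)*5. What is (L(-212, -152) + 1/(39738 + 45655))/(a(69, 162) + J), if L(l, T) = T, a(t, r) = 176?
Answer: -12979735/61995318 ≈ -0.20937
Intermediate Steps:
J = 550 (J = 110*5 = 550)
(L(-212, -152) + 1/(39738 + 45655))/(a(69, 162) + J) = (-152 + 1/(39738 + 45655))/(176 + 550) = (-152 + 1/85393)/726 = (-152 + 1/85393)*(1/726) = -12979735/85393*1/726 = -12979735/61995318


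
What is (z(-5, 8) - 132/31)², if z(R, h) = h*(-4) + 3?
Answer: 1062961/961 ≈ 1106.1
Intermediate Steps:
z(R, h) = 3 - 4*h (z(R, h) = -4*h + 3 = 3 - 4*h)
(z(-5, 8) - 132/31)² = ((3 - 4*8) - 132/31)² = ((3 - 32) - 132*1/31)² = (-29 - 132/31)² = (-1031/31)² = 1062961/961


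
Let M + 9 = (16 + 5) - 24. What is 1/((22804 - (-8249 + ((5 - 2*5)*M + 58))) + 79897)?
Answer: 1/110832 ≈ 9.0227e-6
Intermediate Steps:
M = -12 (M = -9 + ((16 + 5) - 24) = -9 + (21 - 24) = -9 - 3 = -12)
1/((22804 - (-8249 + ((5 - 2*5)*M + 58))) + 79897) = 1/((22804 - (-8249 + ((5 - 2*5)*(-12) + 58))) + 79897) = 1/((22804 - (-8249 + ((5 - 10)*(-12) + 58))) + 79897) = 1/((22804 - (-8249 + (-5*(-12) + 58))) + 79897) = 1/((22804 - (-8249 + (60 + 58))) + 79897) = 1/((22804 - (-8249 + 118)) + 79897) = 1/((22804 - 1*(-8131)) + 79897) = 1/((22804 + 8131) + 79897) = 1/(30935 + 79897) = 1/110832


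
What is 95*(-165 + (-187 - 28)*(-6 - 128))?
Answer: 2721275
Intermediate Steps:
95*(-165 + (-187 - 28)*(-6 - 128)) = 95*(-165 - 215*(-134)) = 95*(-165 + 28810) = 95*28645 = 2721275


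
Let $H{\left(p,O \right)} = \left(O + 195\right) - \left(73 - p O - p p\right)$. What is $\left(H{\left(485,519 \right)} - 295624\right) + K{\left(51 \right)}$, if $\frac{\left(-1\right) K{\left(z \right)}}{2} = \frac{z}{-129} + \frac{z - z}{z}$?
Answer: $\frac{8254185}{43} \approx 1.9196 \cdot 10^{5}$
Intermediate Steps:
$K{\left(z \right)} = \frac{2 z}{129}$ ($K{\left(z \right)} = - 2 \left(\frac{z}{-129} + \frac{z - z}{z}\right) = - 2 \left(z \left(- \frac{1}{129}\right) + \frac{0}{z}\right) = - 2 \left(- \frac{z}{129} + 0\right) = - 2 \left(- \frac{z}{129}\right) = \frac{2 z}{129}$)
$H{\left(p,O \right)} = 122 + O + p^{2} + O p$ ($H{\left(p,O \right)} = \left(195 + O\right) - \left(73 - p^{2} - O p\right) = \left(195 + O\right) + \left(-73 + p^{2} + O p\right) = 122 + O + p^{2} + O p$)
$\left(H{\left(485,519 \right)} - 295624\right) + K{\left(51 \right)} = \left(\left(122 + 519 + 485^{2} + 519 \cdot 485\right) - 295624\right) + \frac{2}{129} \cdot 51 = \left(\left(122 + 519 + 235225 + 251715\right) - 295624\right) + \frac{34}{43} = \left(487581 - 295624\right) + \frac{34}{43} = 191957 + \frac{34}{43} = \frac{8254185}{43}$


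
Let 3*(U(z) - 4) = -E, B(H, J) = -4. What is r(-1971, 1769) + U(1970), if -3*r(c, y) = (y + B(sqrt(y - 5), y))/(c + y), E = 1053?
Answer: -208517/606 ≈ -344.09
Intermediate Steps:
U(z) = -347 (U(z) = 4 + (-1*1053)/3 = 4 + (1/3)*(-1053) = 4 - 351 = -347)
r(c, y) = -(-4 + y)/(3*(c + y)) (r(c, y) = -(y - 4)/(3*(c + y)) = -(-4 + y)/(3*(c + y)))
r(-1971, 1769) + U(1970) = (4 - 1*1769)/(3*(-1971 + 1769)) - 347 = (1/3)*(4 - 1769)/(-202) - 347 = (1/3)*(-1/202)*(-1765) - 347 = 1765/606 - 347 = -208517/606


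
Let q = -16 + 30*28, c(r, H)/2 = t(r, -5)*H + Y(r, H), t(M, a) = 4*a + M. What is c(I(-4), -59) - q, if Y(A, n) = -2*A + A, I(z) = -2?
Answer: 1776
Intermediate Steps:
t(M, a) = M + 4*a
Y(A, n) = -A
c(r, H) = -2*r + 2*H*(-20 + r) (c(r, H) = 2*((r + 4*(-5))*H - r) = 2*((r - 20)*H - r) = 2*((-20 + r)*H - r) = 2*(H*(-20 + r) - r) = 2*(-r + H*(-20 + r)) = -2*r + 2*H*(-20 + r))
q = 824 (q = -16 + 840 = 824)
c(I(-4), -59) - q = (-2*(-2) + 2*(-59)*(-20 - 2)) - 1*824 = (4 + 2*(-59)*(-22)) - 824 = (4 + 2596) - 824 = 2600 - 824 = 1776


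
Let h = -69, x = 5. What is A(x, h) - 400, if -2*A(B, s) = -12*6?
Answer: -364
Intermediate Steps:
A(B, s) = 36 (A(B, s) = -(-6)*6 = -1/2*(-72) = 36)
A(x, h) - 400 = 36 - 400 = -364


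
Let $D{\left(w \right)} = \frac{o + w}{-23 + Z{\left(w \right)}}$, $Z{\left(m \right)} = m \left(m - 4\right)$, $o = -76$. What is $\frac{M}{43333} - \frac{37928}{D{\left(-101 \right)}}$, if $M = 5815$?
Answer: $\frac{17391878071223}{7669941} \approx 2.2675 \cdot 10^{6}$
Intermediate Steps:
$Z{\left(m \right)} = m \left(-4 + m\right)$
$D{\left(w \right)} = \frac{-76 + w}{-23 + w \left(-4 + w\right)}$
$\frac{M}{43333} - \frac{37928}{D{\left(-101 \right)}} = \frac{5815}{43333} - \frac{37928}{\frac{1}{-23 - 101 \left(-4 - 101\right)} \left(-76 - 101\right)} = 5815 \cdot \frac{1}{43333} - \frac{37928}{\frac{1}{-23 - -10605} \left(-177\right)} = \frac{5815}{43333} - \frac{37928}{\frac{1}{-23 + 10605} \left(-177\right)} = \frac{5815}{43333} - \frac{37928}{\frac{1}{10582} \left(-177\right)} = \frac{5815}{43333} - \frac{37928}{- \frac{177}{10582}} = \frac{5815}{43333} - - \frac{401354096}{177} = \frac{5815}{43333} + \frac{401354096}{177} = \frac{17391878071223}{7669941}$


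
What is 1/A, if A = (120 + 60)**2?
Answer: 1/32400 ≈ 3.0864e-5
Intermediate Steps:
A = 32400 (A = 180**2 = 32400)
1/A = 1/32400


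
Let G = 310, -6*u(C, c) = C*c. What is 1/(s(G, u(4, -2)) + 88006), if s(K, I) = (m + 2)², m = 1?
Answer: 1/88015 ≈ 1.1362e-5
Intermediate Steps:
u(C, c) = -C*c/6
s(K, I) = 9 (s(K, I) = (1 + 2)² = 3² = 9)
1/(s(G, u(4, -2)) + 88006) = 1/(9 + 88006) = 1/88015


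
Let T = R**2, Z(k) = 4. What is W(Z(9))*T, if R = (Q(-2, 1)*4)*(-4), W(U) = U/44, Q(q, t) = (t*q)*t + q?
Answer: 4096/11 ≈ 372.36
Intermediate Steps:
Q(q, t) = q + q*t**2 (Q(q, t) = (q*t)*t + q = q*t**2 + q = q + q*t**2)
W(U) = U/44 (W(U) = U*(1/44) = U/44)
R = 64 (R = (-2*(1 + 1**2)*4)*(-4) = (-2*(1 + 1)*4)*(-4) = (-2*2*4)*(-4) = -4*4*(-4) = -16*(-4) = 64)
T = 4096 (T = 64**2 = 4096)
W(Z(9))*T = ((1/44)*4)*4096 = (1/11)*4096 = 4096/11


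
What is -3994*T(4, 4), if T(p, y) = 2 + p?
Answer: -23964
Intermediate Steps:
-3994*T(4, 4) = -3994*(2 + 4) = -3994*6 = -23964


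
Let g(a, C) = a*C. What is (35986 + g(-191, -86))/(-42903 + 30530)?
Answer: -52412/12373 ≈ -4.2360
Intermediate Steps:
g(a, C) = C*a
(35986 + g(-191, -86))/(-42903 + 30530) = (35986 - 86*(-191))/(-42903 + 30530) = (35986 + 16426)/(-12373) = 52412*(-1/12373) = -52412/12373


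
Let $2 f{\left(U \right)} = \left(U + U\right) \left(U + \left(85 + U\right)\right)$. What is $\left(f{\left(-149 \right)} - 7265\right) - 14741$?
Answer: $9731$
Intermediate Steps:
$f{\left(U \right)} = U \left(85 + 2 U\right)$ ($f{\left(U \right)} = \frac{\left(U + U\right) \left(U + \left(85 + U\right)\right)}{2} = \frac{2 U \left(85 + 2 U\right)}{2} = U \left(85 + 2 U\right)$)
$\left(f{\left(-149 \right)} - 7265\right) - 14741 = \left(- 149 \left(85 + 2 \left(-149\right)\right) - 7265\right) - 14741 = \left(- 149 \left(85 - 298\right) - 7265\right) - 14741 = \left(\left(-149\right) \left(-213\right) - 7265\right) - 14741 = \left(31737 - 7265\right) - 14741 = 24472 - 14741 = 9731$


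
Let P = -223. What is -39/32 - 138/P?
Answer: -4281/7136 ≈ -0.59992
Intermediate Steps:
-39/32 - 138/P = -39/32 - 138/(-223) = -39*1/32 - 138*(-1/223) = -39/32 + 138/223 = -4281/7136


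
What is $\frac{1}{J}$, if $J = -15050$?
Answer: $- \frac{1}{15050} \approx -6.6445 \cdot 10^{-5}$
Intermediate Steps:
$\frac{1}{J} = \frac{1}{-15050} = - \frac{1}{15050}$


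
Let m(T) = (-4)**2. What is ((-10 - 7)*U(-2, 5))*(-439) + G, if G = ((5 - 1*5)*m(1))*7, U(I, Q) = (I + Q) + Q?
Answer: 59704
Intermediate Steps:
U(I, Q) = I + 2*Q
m(T) = 16
G = 0 (G = ((5 - 1*5)*16)*7 = ((5 - 5)*16)*7 = (0*16)*7 = 0*7 = 0)
((-10 - 7)*U(-2, 5))*(-439) + G = ((-10 - 7)*(-2 + 2*5))*(-439) + 0 = -17*(-2 + 10)*(-439) + 0 = -17*8*(-439) + 0 = -136*(-439) + 0 = 59704 + 0 = 59704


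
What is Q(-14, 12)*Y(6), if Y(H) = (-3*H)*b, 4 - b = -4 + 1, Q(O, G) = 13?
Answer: -1638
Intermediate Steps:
b = 7 (b = 4 - (-4 + 1) = 4 - 1*(-3) = 4 + 3 = 7)
Y(H) = -21*H (Y(H) = -3*H*7 = -21*H)
Q(-14, 12)*Y(6) = 13*(-21*6) = 13*(-126) = -1638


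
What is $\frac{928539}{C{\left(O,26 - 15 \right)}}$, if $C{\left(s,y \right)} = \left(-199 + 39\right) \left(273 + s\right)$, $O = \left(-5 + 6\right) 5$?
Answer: $- \frac{928539}{44480} \approx -20.875$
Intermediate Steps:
$O = 5$ ($O = 1 \cdot 5 = 5$)
$C{\left(s,y \right)} = -43680 - 160 s$ ($C{\left(s,y \right)} = - 160 \left(273 + s\right) = -43680 - 160 s$)
$\frac{928539}{C{\left(O,26 - 15 \right)}} = \frac{928539}{-43680 - 800} = \frac{928539}{-44480} = 928539 \left(- \frac{1}{44480}\right) = - \frac{928539}{44480}$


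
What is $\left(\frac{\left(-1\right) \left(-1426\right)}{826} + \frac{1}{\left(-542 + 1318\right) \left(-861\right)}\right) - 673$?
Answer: $- \frac{26461621787}{39420024} \approx -671.27$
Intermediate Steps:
$\left(\frac{\left(-1\right) \left(-1426\right)}{826} + \frac{1}{\left(-542 + 1318\right) \left(-861\right)}\right) - 673 = \left(1426 \cdot \frac{1}{826} + \frac{1}{776} \left(- \frac{1}{861}\right)\right) - 673 = \left(\frac{713}{413} + \frac{1}{776} \left(- \frac{1}{861}\right)\right) - 673 = \left(\frac{713}{413} - \frac{1}{668136}\right) - 673 = \frac{68054365}{39420024} - 673 = - \frac{26461621787}{39420024}$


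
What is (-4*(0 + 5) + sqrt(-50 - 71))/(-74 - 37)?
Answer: 20/111 - 11*I/111 ≈ 0.18018 - 0.099099*I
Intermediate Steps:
(-4*(0 + 5) + sqrt(-50 - 71))/(-74 - 37) = (-4*5 + sqrt(-121))/(-111) = (-20 + 11*I)*(-1/111) = 20/111 - 11*I/111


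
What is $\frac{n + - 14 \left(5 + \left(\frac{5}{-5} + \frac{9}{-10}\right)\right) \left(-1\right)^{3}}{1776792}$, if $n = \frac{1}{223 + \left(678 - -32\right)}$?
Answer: $\frac{101233}{4144367340} \approx 2.4427 \cdot 10^{-5}$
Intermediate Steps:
$n = \frac{1}{933}$ ($n = \frac{1}{223 + \left(678 + 32\right)} = \frac{1}{223 + 710} = \frac{1}{933} \approx 0.0010718$)
$\frac{n + - 14 \left(5 + \left(\frac{5}{-5} + \frac{9}{-10}\right)\right) \left(-1\right)^{3}}{1776792} = \frac{\frac{1}{933} + - 14 \left(5 + \left(\frac{5}{-5} + \frac{9}{-10}\right)\right) \left(-1\right)^{3}}{1776792} = \left(\frac{1}{933} + - 14 \left(5 + \left(5 \left(- \frac{1}{5}\right) + 9 \left(- \frac{1}{10}\right)\right)\right) \left(-1\right)\right) \frac{1}{1776792} = \left(\frac{1}{933} + - 14 \left(5 - \frac{19}{10}\right) \left(-1\right)\right) \frac{1}{1776792} = \left(\frac{1}{933} + \left(-14\right) \frac{31}{10} \left(-1\right)\right) \frac{1}{1776792} = \left(\frac{1}{933} - - \frac{217}{5}\right) \frac{1}{1776792} = \left(\frac{1}{933} + \frac{217}{5}\right) \frac{1}{1776792} = \frac{202466}{4665} \cdot \frac{1}{1776792} = \frac{101233}{4144367340}$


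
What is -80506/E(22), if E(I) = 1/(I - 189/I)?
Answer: -11874635/11 ≈ -1.0795e+6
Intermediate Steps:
-80506/E(22) = -80506/(22/(-189 + 22**2)) = -80506/(22/(-189 + 484)) = -80506/(22/295) = -80506/(22*(1/295)) = -80506/22/295 = -80506*295/22 = -11874635/11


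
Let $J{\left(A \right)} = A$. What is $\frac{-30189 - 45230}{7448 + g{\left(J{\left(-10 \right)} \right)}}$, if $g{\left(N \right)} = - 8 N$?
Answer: $- \frac{75419}{7528} \approx -10.018$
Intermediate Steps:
$\frac{-30189 - 45230}{7448 + g{\left(J{\left(-10 \right)} \right)}} = \frac{-30189 - 45230}{7448 - -80} = - \frac{75419}{7448 + 80} = - \frac{75419}{7528}$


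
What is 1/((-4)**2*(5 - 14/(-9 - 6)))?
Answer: 15/1424 ≈ 0.010534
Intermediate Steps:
1/((-4)**2*(5 - 14/(-9 - 6))) = 1/(16*(5 - 14/(-15))) = 1/(16*(5 - 1/15*(-14))) = 1/(16*(5 + 14/15)) = 1/(16*(89/15)) = 1/(1424/15) = 15/1424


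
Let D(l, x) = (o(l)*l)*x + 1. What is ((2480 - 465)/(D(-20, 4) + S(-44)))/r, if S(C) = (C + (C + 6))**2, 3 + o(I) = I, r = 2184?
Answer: 31/287784 ≈ 0.00010772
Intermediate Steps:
o(I) = -3 + I
D(l, x) = 1 + l*x*(-3 + l) (D(l, x) = ((-3 + l)*l)*x + 1 = (l*(-3 + l))*x + 1 = l*x*(-3 + l) + 1 = 1 + l*x*(-3 + l))
S(C) = (6 + 2*C)**2 (S(C) = (C + (6 + C))**2 = (6 + 2*C)**2)
((2480 - 465)/(D(-20, 4) + S(-44)))/r = ((2480 - 465)/((1 - 20*4*(-3 - 20)) + 4*(3 - 44)**2))/2184 = (2015/((1 - 20*4*(-23)) + 4*(-41)**2))*(1/2184) = (2015/((1 + 1840) + 4*1681))*(1/2184) = (2015/(1841 + 6724))*(1/2184) = (2015/8565)*(1/2184) = (2015*(1/8565))*(1/2184) = (403/1713)*(1/2184) = 31/287784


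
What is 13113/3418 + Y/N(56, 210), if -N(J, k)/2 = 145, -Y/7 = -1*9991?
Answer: -58810474/247805 ≈ -237.33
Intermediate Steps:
Y = 69937 (Y = -(-7)*9991 = -7*(-9991) = 69937)
N(J, k) = -290 (N(J, k) = -2*145 = -290)
13113/3418 + Y/N(56, 210) = 13113/3418 + 69937/(-290) = 13113*(1/3418) + 69937*(-1/290) = 13113/3418 - 69937/290 = -58810474/247805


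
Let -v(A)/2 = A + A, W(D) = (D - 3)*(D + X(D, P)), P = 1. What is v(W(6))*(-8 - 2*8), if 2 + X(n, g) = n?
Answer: 2880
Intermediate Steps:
X(n, g) = -2 + n
W(D) = (-3 + D)*(-2 + 2*D) (W(D) = (D - 3)*(D + (-2 + D)) = (-3 + D)*(-2 + 2*D))
v(A) = -4*A (v(A) = -2*(A + A) = -4*A)
v(W(6))*(-8 - 2*8) = (-4*(6 - 8*6 + 2*6²))*(-8 - 2*8) = (-4*(6 - 48 + 2*36))*(-8 - 16) = -4*(6 - 48 + 72)*(-24) = -4*30*(-24) = -120*(-24) = 2880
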